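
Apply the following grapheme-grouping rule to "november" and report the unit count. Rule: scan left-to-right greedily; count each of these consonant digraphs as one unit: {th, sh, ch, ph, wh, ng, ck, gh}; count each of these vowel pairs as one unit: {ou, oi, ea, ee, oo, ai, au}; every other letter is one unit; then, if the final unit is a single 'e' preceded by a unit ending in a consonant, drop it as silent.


Word: "november" (8 letters)
Left-to-right scan:
  [1] 'n' (letter)
  [2] 'o' (letter)
  [3] 'v' (letter)
  [4] 'e' (letter)
  [5] 'm' (letter)
  [6] 'b' (letter)
  [7] 'e' (letter)
  [8] 'r' (letter)
Units from scan: 8
Sound units = 8 units


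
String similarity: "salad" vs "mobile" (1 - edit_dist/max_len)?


Word 1: "salad" (length 5)
Word 2: "mobile" (length 6)
One optimal edit sequence:
  1. insert 'm'  (+1)
  2. substitute 's' -> 'o'  (+1)
  3. substitute 'a' -> 'b'  (+1)
  4. substitute 'l' -> 'i'  (+1)
  5. substitute 'a' -> 'l'  (+1)
  6. substitute 'd' -> 'e'  (+1)
Edit distance = 6
Max length = max(5, 6) = 6
Similarity = 1 - 6/6
= 0.0000


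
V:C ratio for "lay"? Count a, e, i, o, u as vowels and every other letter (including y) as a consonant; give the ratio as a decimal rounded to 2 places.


Word: "lay"
Vowels (a,e,i,o,u): 1
Consonants: 2
Ratio = 1/2
= 0.50


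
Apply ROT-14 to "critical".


Word: "critical"
Shift: 14
Each letter → (letter + shift) mod 26:
  'c' (2) + 14 = 16 → 'q'
  'r' (17) + 14 = 5 → 'f'
  'i' (8) + 14 = 22 → 'w'
  't' (19) + 14 = 7 → 'h'
  'i' (8) + 14 = 22 → 'w'
  'c' (2) + 14 = 16 → 'q'
  'a' (0) + 14 = 14 → 'o'
  'l' (11) + 14 = 25 → 'z'
Result = "qfwhwqoz"


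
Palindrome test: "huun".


Word: "huun"
Reversed: "nuuh"
Forward == Backward? huun != nuuh
Palindrome = No


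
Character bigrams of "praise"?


Word: "praise" (length 6)
Number of bigrams = 6 - 2 + 1 = 5
  Position 0: "pr"
  Position 1: "ra"
  Position 2: "ai"
  Position 3: "is"
  Position 4: "se"
Bigrams = "pr", "ra", "ai", "is", "se"


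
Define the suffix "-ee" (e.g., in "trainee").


Suffix: -ee
As in: trainee -> train + -ee
Meaning = one who receives


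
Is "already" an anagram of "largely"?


Word 1: "largely" → sorted: aegllry
Word 2: "already" → sorted: aadelry
Same letters? aegllry != aadelry
Anagram = No


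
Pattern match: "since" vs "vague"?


Pattern of "since": [0, 1, 2, 3, 4]
Pattern of "vague": [0, 1, 2, 3, 4]
Patterns match
Same pattern = Yes


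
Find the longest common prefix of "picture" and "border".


Word 1: "picture"
Word 2: "border"
Comparing from start:
  Pos 0: 'p' != 'b' (stop)
LCP = "" (length 0)


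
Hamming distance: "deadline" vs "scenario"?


Comparing character by character (same length = 8):
  Pos 0: 'd' vs 's' !=
  Pos 1: 'e' vs 'c' !=
  Pos 2: 'a' vs 'e' !=
  Pos 3: 'd' vs 'n' !=
  Pos 4: 'l' vs 'a' !=
  Pos 5: 'i' vs 'r' !=
  Pos 6: 'n' vs 'i' !=
  Pos 7: 'e' vs 'o' !=
Hamming distance = 8


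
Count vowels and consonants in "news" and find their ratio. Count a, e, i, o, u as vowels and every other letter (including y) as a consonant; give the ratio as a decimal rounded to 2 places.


Word: "news"
Vowels (a,e,i,o,u): 1
Consonants: 3
Ratio = 1/3
= 0.33


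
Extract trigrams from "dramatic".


Word: "dramatic" (length 8)
Number of trigrams = 8 - 3 + 1 = 6
  Position 0: "dra"
  Position 1: "ram"
  Position 2: "ama"
  Position 3: "mat"
  Position 4: "ati"
  Position 5: "tic"
Trigrams = "dra", "ram", "ama", "mat", "ati", "tic"


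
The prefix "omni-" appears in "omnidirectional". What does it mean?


Prefix: omni-
As in: omnidirectional -> omni- + directional
Meaning = all


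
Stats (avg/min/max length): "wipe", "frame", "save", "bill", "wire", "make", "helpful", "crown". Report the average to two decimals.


Lengths: "wipe"=4, "frame"=5, "save"=4, "bill"=4, "wire"=4, "make"=4, "helpful"=7, "crown"=5
Sum = 37, Count = 8
Average = 37/8 = 4.63
= avg=4.63, min=4, max=7


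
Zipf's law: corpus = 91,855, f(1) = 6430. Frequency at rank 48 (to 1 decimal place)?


Zipf's law: f(r) = f(1) / r
f(1) = 6430
f(48) = 6430 / 48
= 134.0 occurrences


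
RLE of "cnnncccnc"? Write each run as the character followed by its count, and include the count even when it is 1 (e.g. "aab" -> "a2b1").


String: "cnnncccnc"
Scanning for consecutive runs:
  'c' x 1
  'n' x 3
  'c' x 3
  'n' x 1
  'c' x 1
RLE = "c1n3c3n1c1"


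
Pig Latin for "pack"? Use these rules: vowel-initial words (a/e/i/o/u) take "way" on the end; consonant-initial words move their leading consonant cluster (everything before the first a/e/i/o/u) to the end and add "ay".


Word: "pack"
Starts with consonant(s) → move to end, add 'ay'
Consonant cluster: "p"
Pig Latin = "ackpay"


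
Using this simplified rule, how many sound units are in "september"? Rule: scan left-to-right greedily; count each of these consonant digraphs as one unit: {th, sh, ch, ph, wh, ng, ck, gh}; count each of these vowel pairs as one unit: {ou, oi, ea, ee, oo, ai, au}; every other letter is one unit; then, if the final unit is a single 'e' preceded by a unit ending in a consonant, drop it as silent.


Word: "september" (9 letters)
Left-to-right scan:
  (1) 's' (letter)
  (2) 'e' (letter)
  (3) 'p' (letter)
  (4) 't' (letter)
  (5) 'e' (letter)
  (6) 'm' (letter)
  (7) 'b' (letter)
  (8) 'e' (letter)
  (9) 'r' (letter)
Units from scan: 9
Sound units = 9 units


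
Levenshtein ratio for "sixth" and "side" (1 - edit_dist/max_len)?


Word 1: "sixth" (length 5)
Word 2: "side" (length 4)
One optimal edit sequence:
  1. keep 's'
  2. keep 'i'
  3. delete 'x'  (+1)
  4. substitute 't' -> 'd'  (+1)
  5. substitute 'h' -> 'e'  (+1)
Edit distance = 3
Max length = max(5, 4) = 5
Similarity = 1 - 3/5
= 0.4000


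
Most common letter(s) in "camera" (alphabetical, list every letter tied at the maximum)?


Word: "camera"
Letter counts:
  'a': 2
  'c': 1
  'e': 1
  'm': 1
  'r': 1
Maximum count = 2
Most frequent = 'a' (2 times each)


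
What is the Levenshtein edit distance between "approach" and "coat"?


Word 1: "approach" (length 8)
Word 2: "coat" (length 4)
One optimal edit sequence (insert/delete/substitute each cost 1):
  1. delete 'a'  (+1)
  2. delete 'p'  (+1)
  3. delete 'p'  (+1)
  4. substitute 'r' -> 'c'  (+1)
  5. keep 'o'
  6. keep 'a'
  7. delete 'c'  (+1)
  8. substitute 'h' -> 't'  (+1)
Total edit operations: 6
Edit distance = 6


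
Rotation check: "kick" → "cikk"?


Word: "kick", Candidate: "cikk"
Method: check if candidate is substring of word+word
"kickkick" contains "cikk"? No
Is rotation = No


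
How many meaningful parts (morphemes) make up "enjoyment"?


Word: "enjoyment"
Morphemes: en- / joy / -ment
Each morpheme carries meaning
= 3 morphemes


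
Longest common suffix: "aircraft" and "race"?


Word 1: "aircraft"
Word 2: "race"
Comparing from end:
  Pos -1: 't' != 'e' (stop)
LCS = "" (length 0)


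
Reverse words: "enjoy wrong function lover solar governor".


Original: "enjoy wrong function lover solar governor"
Words (1..n): enjoy | wrong | function | lover | solar | governor
Reversed (n..1): governor | solar | lover | function | wrong | enjoy
Result = "governor solar lover function wrong enjoy"


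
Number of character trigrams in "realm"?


Word: "realm" (length 5)
Number of 3-grams = length - 3 + 1 = 5 - 3 + 1
= 3


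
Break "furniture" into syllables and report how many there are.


Word: "furniture"
Syllable breakdown: fur · ni · ture
Counting: 3 parts
= 3 syllables


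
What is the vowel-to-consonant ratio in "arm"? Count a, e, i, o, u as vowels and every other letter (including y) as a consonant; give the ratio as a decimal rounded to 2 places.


Word: "arm"
Vowels (a,e,i,o,u): 1
Consonants: 2
Ratio = 1/2
= 0.50


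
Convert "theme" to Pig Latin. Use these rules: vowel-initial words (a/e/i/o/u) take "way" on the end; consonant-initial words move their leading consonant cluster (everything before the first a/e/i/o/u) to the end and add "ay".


Word: "theme"
Starts with consonant(s) → move to end, add 'ay'
Consonant cluster: "th"
Pig Latin = "emethay"


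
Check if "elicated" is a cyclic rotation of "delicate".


Word: "delicate", Candidate: "elicated"
Method: check if candidate is substring of word+word
"delicatedelicate" contains "elicated"? Yes
Is rotation = Yes


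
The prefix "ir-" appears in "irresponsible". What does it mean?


Prefix: ir-
As in: irresponsible -> ir- + responsible
Meaning = not


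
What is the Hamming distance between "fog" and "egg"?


Comparing character by character (same length = 3):
  Pos 0: 'f' vs 'e' !=
  Pos 1: 'o' vs 'g' !=
  Pos 2: 'g' vs 'g' =
Hamming distance = 2


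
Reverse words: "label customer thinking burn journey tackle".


Original: "label customer thinking burn journey tackle"
Words (1..n): label | customer | thinking | burn | journey | tackle
Reversed (n..1): tackle | journey | burn | thinking | customer | label
Result = "tackle journey burn thinking customer label"


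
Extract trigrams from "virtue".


Word: "virtue" (length 6)
Number of trigrams = 6 - 3 + 1 = 4
  Position 0: "vir"
  Position 1: "irt"
  Position 2: "rtu"
  Position 3: "tue"
Trigrams = "vir", "irt", "rtu", "tue"


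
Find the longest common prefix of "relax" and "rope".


Word 1: "relax"
Word 2: "rope"
Comparing from start:
  Pos 0: 'r' == 'r'
  Pos 1: 'e' != 'o' (stop)
LCP = "r" (length 1)


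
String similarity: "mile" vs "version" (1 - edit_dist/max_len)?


Word 1: "mile" (length 4)
Word 2: "version" (length 7)
One optimal edit sequence:
  1. insert 'v'  (+1)
  2. insert 'e'  (+1)
  3. insert 'r'  (+1)
  4. substitute 'm' -> 's'  (+1)
  5. keep 'i'
  6. substitute 'l' -> 'o'  (+1)
  7. substitute 'e' -> 'n'  (+1)
Edit distance = 6
Max length = max(4, 7) = 7
Similarity = 1 - 6/7
= 0.1429


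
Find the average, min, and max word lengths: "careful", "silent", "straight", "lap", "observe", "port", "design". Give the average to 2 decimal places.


Lengths: "careful"=7, "silent"=6, "straight"=8, "lap"=3, "observe"=7, "port"=4, "design"=6
Sum = 41, Count = 7
Average = 41/7 = 5.86
= avg=5.86, min=3, max=8


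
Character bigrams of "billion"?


Word: "billion" (length 7)
Number of bigrams = 7 - 2 + 1 = 6
  Position 0: "bi"
  Position 1: "il"
  Position 2: "ll"
  Position 3: "li"
  Position 4: "io"
  Position 5: "on"
Bigrams = "bi", "il", "ll", "li", "io", "on"


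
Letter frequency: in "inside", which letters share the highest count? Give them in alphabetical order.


Word: "inside"
Letter counts:
  'd': 1
  'e': 1
  'i': 2
  'n': 1
  's': 1
Maximum count = 2
Most frequent = 'i' (2 times each)


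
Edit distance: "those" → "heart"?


Word 1: "those" (length 5)
Word 2: "heart" (length 5)
One optimal edit sequence (insert/delete/substitute each cost 1):
  1. substitute 't' -> 'h'  (+1)
  2. substitute 'h' -> 'e'  (+1)
  3. substitute 'o' -> 'a'  (+1)
  4. substitute 's' -> 'r'  (+1)
  5. substitute 'e' -> 't'  (+1)
Total edit operations: 5
Edit distance = 5


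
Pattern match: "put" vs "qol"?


Pattern of "put": [0, 1, 2]
Pattern of "qol": [0, 1, 2]
Patterns match
Same pattern = Yes


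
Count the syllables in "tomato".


Word: "tomato"
Syllable breakdown: to · ma · to
Counting: 3 parts
= 3 syllables


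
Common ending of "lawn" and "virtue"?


Word 1: "lawn"
Word 2: "virtue"
Comparing from end:
  Pos -1: 'n' != 'e' (stop)
LCS = "" (length 0)


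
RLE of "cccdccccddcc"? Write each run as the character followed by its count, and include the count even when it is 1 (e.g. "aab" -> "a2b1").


String: "cccdccccddcc"
Scanning for consecutive runs:
  'c' x 3
  'd' x 1
  'c' x 4
  'd' x 2
  'c' x 2
RLE = "c3d1c4d2c2"


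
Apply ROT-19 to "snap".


Word: "snap"
Shift: 19
Each letter → (letter + shift) mod 26:
  's' (18) + 19 = 11 → 'l'
  'n' (13) + 19 = 6 → 'g'
  'a' (0) + 19 = 19 → 't'
  'p' (15) + 19 = 8 → 'i'
Result = "lgti"


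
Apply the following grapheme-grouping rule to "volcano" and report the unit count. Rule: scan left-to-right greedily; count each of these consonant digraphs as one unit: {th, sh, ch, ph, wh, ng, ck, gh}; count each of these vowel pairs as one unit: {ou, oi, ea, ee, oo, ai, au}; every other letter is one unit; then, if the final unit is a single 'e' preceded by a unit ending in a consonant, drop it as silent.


Word: "volcano" (7 letters)
Left-to-right scan:
  (1) 'v' (letter)
  (2) 'o' (letter)
  (3) 'l' (letter)
  (4) 'c' (letter)
  (5) 'a' (letter)
  (6) 'n' (letter)
  (7) 'o' (letter)
Units from scan: 7
Sound units = 7 units


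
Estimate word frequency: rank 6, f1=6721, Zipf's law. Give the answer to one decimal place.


Zipf's law: f(r) = f(1) / r
f(1) = 6721
f(6) = 6721 / 6
= 1120.2 occurrences


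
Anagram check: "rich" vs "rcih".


Word 1: "rich" → sorted: chir
Word 2: "rcih" → sorted: chir
Same letters? chir == chir
Anagram = Yes


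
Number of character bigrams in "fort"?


Word: "fort" (length 4)
Number of 2-grams = length - 2 + 1 = 4 - 2 + 1
= 3


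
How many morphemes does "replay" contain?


Word: "replay"
Morphemes: re- / play
Each morpheme carries meaning
= 2 morphemes


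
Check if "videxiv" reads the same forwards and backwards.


Word: "videxiv"
Reversed: "vixediv"
Forward == Backward? videxiv != vixediv
Palindrome = No


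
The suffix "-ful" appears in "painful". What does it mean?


Suffix: -ful
As in: painful -> pain + -ful
Meaning = full of


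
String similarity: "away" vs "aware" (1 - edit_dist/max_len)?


Word 1: "away" (length 4)
Word 2: "aware" (length 5)
One optimal edit sequence:
  1. keep 'a'
  2. keep 'w'
  3. keep 'a'
  4. insert 'r'  (+1)
  5. substitute 'y' -> 'e'  (+1)
Edit distance = 2
Max length = max(4, 5) = 5
Similarity = 1 - 2/5
= 0.6000


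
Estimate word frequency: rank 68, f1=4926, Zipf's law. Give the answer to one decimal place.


Zipf's law: f(r) = f(1) / r
f(1) = 4926
f(68) = 4926 / 68
= 72.4 occurrences


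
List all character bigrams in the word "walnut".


Word: "walnut" (length 6)
Number of bigrams = 6 - 2 + 1 = 5
  Position 0: "wa"
  Position 1: "al"
  Position 2: "ln"
  Position 3: "nu"
  Position 4: "ut"
Bigrams = "wa", "al", "ln", "nu", "ut"


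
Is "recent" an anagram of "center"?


Word 1: "center" → sorted: ceenrt
Word 2: "recent" → sorted: ceenrt
Same letters? ceenrt == ceenrt
Anagram = Yes


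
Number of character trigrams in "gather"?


Word: "gather" (length 6)
Number of 3-grams = length - 3 + 1 = 6 - 3 + 1
= 4


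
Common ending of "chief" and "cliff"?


Word 1: "chief"
Word 2: "cliff"
Comparing from end:
  Pos -1: 'f' == 'f'
  Pos -2: 'e' != 'f' (stop)
LCS = "f" (length 1)


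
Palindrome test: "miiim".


Word: "miiim"
Reversed: "miiim"
Forward == Backward? miiim == miiim
Palindrome = Yes


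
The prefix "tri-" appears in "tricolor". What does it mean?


Prefix: tri-
As in: tricolor -> tri- + color
Meaning = three


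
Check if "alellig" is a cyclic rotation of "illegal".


Word: "illegal", Candidate: "alellig"
Method: check if candidate is substring of word+word
"illegalillegal" contains "alellig"? No
Is rotation = No


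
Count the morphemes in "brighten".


Word: "brighten"
Morphemes: bright + -en
Each morpheme carries meaning
= 2 morphemes


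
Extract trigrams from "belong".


Word: "belong" (length 6)
Number of trigrams = 6 - 3 + 1 = 4
  Position 0: "bel"
  Position 1: "elo"
  Position 2: "lon"
  Position 3: "ong"
Trigrams = "bel", "elo", "lon", "ong"


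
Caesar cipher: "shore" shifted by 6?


Word: "shore"
Shift: 6
Each letter → (letter + shift) mod 26:
  's' (18) + 6 = 24 → 'y'
  'h' (7) + 6 = 13 → 'n'
  'o' (14) + 6 = 20 → 'u'
  'r' (17) + 6 = 23 → 'x'
  'e' (4) + 6 = 10 → 'k'
Result = "ynuxk"


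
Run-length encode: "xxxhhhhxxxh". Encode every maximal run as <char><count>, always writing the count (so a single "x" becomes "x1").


String: "xxxhhhhxxxh"
Scanning for consecutive runs:
  'x' x 3
  'h' x 4
  'x' x 3
  'h' x 1
RLE = "x3h4x3h1"


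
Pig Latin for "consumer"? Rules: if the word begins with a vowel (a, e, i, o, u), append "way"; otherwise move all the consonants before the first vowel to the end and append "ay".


Word: "consumer"
Starts with consonant(s) → move to end, add 'ay'
Consonant cluster: "c"
Pig Latin = "onsumercay"


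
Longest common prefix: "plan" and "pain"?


Word 1: "plan"
Word 2: "pain"
Comparing from start:
  Pos 0: 'p' == 'p'
  Pos 1: 'l' != 'a' (stop)
LCP = "p" (length 1)


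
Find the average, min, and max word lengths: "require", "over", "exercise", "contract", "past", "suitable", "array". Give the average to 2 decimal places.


Lengths: "require"=7, "over"=4, "exercise"=8, "contract"=8, "past"=4, "suitable"=8, "array"=5
Sum = 44, Count = 7
Average = 44/7 = 6.29
= avg=6.29, min=4, max=8


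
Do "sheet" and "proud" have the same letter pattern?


Pattern of "sheet": [0, 1, 2, 2, 3]
Pattern of "proud": [0, 1, 2, 3, 4]
Patterns do not match
Same pattern = No


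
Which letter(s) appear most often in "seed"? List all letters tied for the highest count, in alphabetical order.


Word: "seed"
Letter counts:
  'd': 1
  'e': 2
  's': 1
Maximum count = 2
Most frequent = 'e' (2 times each)


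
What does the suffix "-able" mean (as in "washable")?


Suffix: -able
Example: washable (wash + -able)
Meaning = capable of


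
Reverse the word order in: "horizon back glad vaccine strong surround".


Original: "horizon back glad vaccine strong surround"
Words (1..n): horizon | back | glad | vaccine | strong | surround
Reversed (n..1): surround | strong | vaccine | glad | back | horizon
Result = "surround strong vaccine glad back horizon"


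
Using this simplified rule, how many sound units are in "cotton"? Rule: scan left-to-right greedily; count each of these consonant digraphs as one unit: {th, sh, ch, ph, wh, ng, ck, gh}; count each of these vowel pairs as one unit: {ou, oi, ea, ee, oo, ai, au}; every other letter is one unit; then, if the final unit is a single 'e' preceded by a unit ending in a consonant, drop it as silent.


Word: "cotton" (6 letters)
Left-to-right scan:
  1. 'c' (letter)
  2. 'o' (letter)
  3. 't' (letter)
  4. 't' (letter)
  5. 'o' (letter)
  6. 'n' (letter)
Units from scan: 6
Sound units = 6 units


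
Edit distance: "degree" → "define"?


Word 1: "degree" (length 6)
Word 2: "define" (length 6)
One optimal edit sequence (insert/delete/substitute each cost 1):
  1. keep 'd'
  2. keep 'e'
  3. substitute 'g' -> 'f'  (+1)
  4. substitute 'r' -> 'i'  (+1)
  5. substitute 'e' -> 'n'  (+1)
  6. keep 'e'
Total edit operations: 3
Edit distance = 3


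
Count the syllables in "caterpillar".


Word: "caterpillar"
Syllable breakdown: cat | er | pil | lar
Counting: 4 parts
= 4 syllables


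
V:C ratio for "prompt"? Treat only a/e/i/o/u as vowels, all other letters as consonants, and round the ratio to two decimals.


Word: "prompt"
Vowels (a,e,i,o,u): 1
Consonants: 5
Ratio = 1/5
= 0.20


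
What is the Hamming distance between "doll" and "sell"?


Comparing character by character (same length = 4):
  Pos 0: 'd' vs 's' !=
  Pos 1: 'o' vs 'e' !=
  Pos 2: 'l' vs 'l' =
  Pos 3: 'l' vs 'l' =
Hamming distance = 2


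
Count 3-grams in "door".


Word: "door" (length 4)
Number of 3-grams = length - 3 + 1 = 4 - 3 + 1
= 2


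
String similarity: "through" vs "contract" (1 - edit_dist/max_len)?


Word 1: "through" (length 7)
Word 2: "contract" (length 8)
One optimal edit sequence:
  1. insert 'c'  (+1)
  2. substitute 't' -> 'o'  (+1)
  3. substitute 'h' -> 'n'  (+1)
  4. substitute 'r' -> 't'  (+1)
  5. substitute 'o' -> 'r'  (+1)
  6. substitute 'u' -> 'a'  (+1)
  7. substitute 'g' -> 'c'  (+1)
  8. substitute 'h' -> 't'  (+1)
Edit distance = 8
Max length = max(7, 8) = 8
Similarity = 1 - 8/8
= 0.0000


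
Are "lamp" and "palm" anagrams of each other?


Word 1: "lamp" → sorted: almp
Word 2: "palm" → sorted: almp
Same letters? almp == almp
Anagram = Yes


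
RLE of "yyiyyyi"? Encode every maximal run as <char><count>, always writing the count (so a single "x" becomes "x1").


String: "yyiyyyi"
Scanning for consecutive runs:
  'y' x 2
  'i' x 1
  'y' x 3
  'i' x 1
RLE = "y2i1y3i1"


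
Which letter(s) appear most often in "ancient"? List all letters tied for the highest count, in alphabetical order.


Word: "ancient"
Letter counts:
  'a': 1
  'c': 1
  'e': 1
  'i': 1
  'n': 2
  't': 1
Maximum count = 2
Most frequent = 'n' (2 times each)


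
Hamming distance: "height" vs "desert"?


Comparing character by character (same length = 6):
  Pos 0: 'h' vs 'd' !=
  Pos 1: 'e' vs 'e' =
  Pos 2: 'i' vs 's' !=
  Pos 3: 'g' vs 'e' !=
  Pos 4: 'h' vs 'r' !=
  Pos 5: 't' vs 't' =
Hamming distance = 4


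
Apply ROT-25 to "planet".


Word: "planet"
Shift: 25
Each letter → (letter + shift) mod 26:
  'p' (15) + 25 = 14 → 'o'
  'l' (11) + 25 = 10 → 'k'
  'a' (0) + 25 = 25 → 'z'
  'n' (13) + 25 = 12 → 'm'
  'e' (4) + 25 = 3 → 'd'
  't' (19) + 25 = 18 → 's'
Result = "okzmds"


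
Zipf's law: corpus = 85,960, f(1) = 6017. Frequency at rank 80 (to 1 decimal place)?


Zipf's law: f(r) = f(1) / r
f(1) = 6017
f(80) = 6017 / 80
= 75.2 occurrences


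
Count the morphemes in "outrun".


Word: "outrun"
Morphemes: out- | run
Each morpheme carries meaning
= 2 morphemes


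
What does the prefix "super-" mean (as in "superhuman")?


Prefix: super-
Example: superhuman = super- + human
Meaning = above / beyond


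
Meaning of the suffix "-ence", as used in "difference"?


Suffix: -ence
Example: difference (differ + -ence)
Meaning = state of


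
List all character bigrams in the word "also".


Word: "also" (length 4)
Number of bigrams = 4 - 2 + 1 = 3
  Position 0: "al"
  Position 1: "ls"
  Position 2: "so"
Bigrams = "al", "ls", "so"


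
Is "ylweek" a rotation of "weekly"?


Word: "weekly", Candidate: "ylweek"
Method: check if candidate is substring of word+word
"weeklyweekly" contains "ylweek"? No
Is rotation = No


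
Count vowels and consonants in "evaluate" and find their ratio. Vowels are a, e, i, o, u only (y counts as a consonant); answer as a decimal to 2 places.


Word: "evaluate"
Vowels (a,e,i,o,u): 5
Consonants: 3
Ratio = 5/3
= 1.67


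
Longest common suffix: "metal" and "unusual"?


Word 1: "metal"
Word 2: "unusual"
Comparing from end:
  Pos -1: 'l' == 'l'
  Pos -2: 'a' == 'a'
  Pos -3: 't' != 'u' (stop)
LCS = "al" (length 2)


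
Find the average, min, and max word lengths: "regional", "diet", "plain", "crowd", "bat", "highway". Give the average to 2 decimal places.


Lengths: "regional"=8, "diet"=4, "plain"=5, "crowd"=5, "bat"=3, "highway"=7
Sum = 32, Count = 6
Average = 32/6 = 5.33
= avg=5.33, min=3, max=8


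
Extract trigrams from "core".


Word: "core" (length 4)
Number of trigrams = 4 - 3 + 1 = 2
  Position 0: "cor"
  Position 1: "ore"
Trigrams = "cor", "ore"


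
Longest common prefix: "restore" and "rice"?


Word 1: "restore"
Word 2: "rice"
Comparing from start:
  Pos 0: 'r' == 'r'
  Pos 1: 'e' != 'i' (stop)
LCP = "r" (length 1)


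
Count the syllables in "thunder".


Word: "thunder"
Syllable breakdown: thun-der
Counting: 2 parts
= 2 syllables


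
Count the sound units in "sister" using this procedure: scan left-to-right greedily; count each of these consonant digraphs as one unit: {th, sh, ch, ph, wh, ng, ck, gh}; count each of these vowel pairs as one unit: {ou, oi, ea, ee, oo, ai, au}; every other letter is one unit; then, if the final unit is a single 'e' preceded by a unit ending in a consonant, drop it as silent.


Word: "sister" (6 letters)
Left-to-right scan:
  (1) 's' (letter)
  (2) 'i' (letter)
  (3) 's' (letter)
  (4) 't' (letter)
  (5) 'e' (letter)
  (6) 'r' (letter)
Units from scan: 6
Sound units = 6 units


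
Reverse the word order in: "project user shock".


Original: "project user shock"
Words (1..n): project | user | shock
Reversed (n..1): shock | user | project
Result = "shock user project"


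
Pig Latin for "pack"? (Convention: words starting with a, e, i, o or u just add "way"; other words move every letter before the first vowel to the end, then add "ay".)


Word: "pack"
Starts with consonant(s) → move to end, add 'ay'
Consonant cluster: "p"
Pig Latin = "ackpay"


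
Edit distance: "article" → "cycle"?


Word 1: "article" (length 7)
Word 2: "cycle" (length 5)
One optimal edit sequence (insert/delete/substitute each cost 1):
  1. delete 'a'  (+1)
  2. delete 'r'  (+1)
  3. substitute 't' -> 'c'  (+1)
  4. substitute 'i' -> 'y'  (+1)
  5. keep 'c'
  6. keep 'l'
  7. keep 'e'
Total edit operations: 4
Edit distance = 4


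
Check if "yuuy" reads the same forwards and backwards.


Word: "yuuy"
Reversed: "yuuy"
Forward == Backward? yuuy == yuuy
Palindrome = Yes


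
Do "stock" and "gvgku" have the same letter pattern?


Pattern of "stock": [0, 1, 2, 3, 4]
Pattern of "gvgku": [0, 1, 0, 2, 3]
Patterns do not match
Same pattern = No


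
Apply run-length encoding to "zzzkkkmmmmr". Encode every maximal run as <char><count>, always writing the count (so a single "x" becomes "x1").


String: "zzzkkkmmmmr"
Scanning for consecutive runs:
  'z' x 3
  'k' x 3
  'm' x 4
  'r' x 1
RLE = "z3k3m4r1"


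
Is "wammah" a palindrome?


Word: "wammah"
Reversed: "hammaw"
Forward == Backward? wammah != hammaw
Palindrome = No


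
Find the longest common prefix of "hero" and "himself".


Word 1: "hero"
Word 2: "himself"
Comparing from start:
  Pos 0: 'h' == 'h'
  Pos 1: 'e' != 'i' (stop)
LCP = "h" (length 1)


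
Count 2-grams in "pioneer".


Word: "pioneer" (length 7)
Number of 2-grams = length - 2 + 1 = 7 - 2 + 1
= 6


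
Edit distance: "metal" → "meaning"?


Word 1: "metal" (length 5)
Word 2: "meaning" (length 7)
One optimal edit sequence (insert/delete/substitute each cost 1):
  1. keep 'm'
  2. keep 'e'
  3. insert 'a'  (+1)
  4. insert 'n'  (+1)
  5. substitute 't' -> 'i'  (+1)
  6. substitute 'a' -> 'n'  (+1)
  7. substitute 'l' -> 'g'  (+1)
Total edit operations: 5
Edit distance = 5


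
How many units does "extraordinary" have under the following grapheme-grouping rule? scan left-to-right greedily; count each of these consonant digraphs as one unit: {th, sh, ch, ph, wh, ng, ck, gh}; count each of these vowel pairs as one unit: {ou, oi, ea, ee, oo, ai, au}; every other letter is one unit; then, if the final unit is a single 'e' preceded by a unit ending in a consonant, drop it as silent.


Word: "extraordinary" (13 letters)
Left-to-right scan:
  1. 'e' (letter)
  2. 'x' (letter)
  3. 't' (letter)
  4. 'r' (letter)
  5. 'a' (letter)
  6. 'o' (letter)
  7. 'r' (letter)
  8. 'd' (letter)
  9. 'i' (letter)
  10. 'n' (letter)
  11. 'a' (letter)
  12. 'r' (letter)
  13. 'y' (letter)
Units from scan: 13
Sound units = 13 units


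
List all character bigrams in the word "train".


Word: "train" (length 5)
Number of bigrams = 5 - 2 + 1 = 4
  Position 0: "tr"
  Position 1: "ra"
  Position 2: "ai"
  Position 3: "in"
Bigrams = "tr", "ra", "ai", "in"


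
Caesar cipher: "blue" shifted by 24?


Word: "blue"
Shift: 24
Each letter → (letter + shift) mod 26:
  'b' (1) + 24 = 25 → 'z'
  'l' (11) + 24 = 9 → 'j'
  'u' (20) + 24 = 18 → 's'
  'e' (4) + 24 = 2 → 'c'
Result = "zjsc"


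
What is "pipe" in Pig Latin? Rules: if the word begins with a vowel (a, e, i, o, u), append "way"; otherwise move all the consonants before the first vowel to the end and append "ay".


Word: "pipe"
Starts with consonant(s) → move to end, add 'ay'
Consonant cluster: "p"
Pig Latin = "ipepay"


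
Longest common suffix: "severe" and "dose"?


Word 1: "severe"
Word 2: "dose"
Comparing from end:
  Pos -1: 'e' == 'e'
  Pos -2: 'r' != 's' (stop)
LCS = "e" (length 1)


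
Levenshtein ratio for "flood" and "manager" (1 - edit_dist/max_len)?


Word 1: "flood" (length 5)
Word 2: "manager" (length 7)
One optimal edit sequence:
  1. insert 'm'  (+1)
  2. insert 'a'  (+1)
  3. substitute 'f' -> 'n'  (+1)
  4. substitute 'l' -> 'a'  (+1)
  5. substitute 'o' -> 'g'  (+1)
  6. substitute 'o' -> 'e'  (+1)
  7. substitute 'd' -> 'r'  (+1)
Edit distance = 7
Max length = max(5, 7) = 7
Similarity = 1 - 7/7
= 0.0000


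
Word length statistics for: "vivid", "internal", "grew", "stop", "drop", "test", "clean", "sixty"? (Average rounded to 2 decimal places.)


Lengths: "vivid"=5, "internal"=8, "grew"=4, "stop"=4, "drop"=4, "test"=4, "clean"=5, "sixty"=5
Sum = 39, Count = 8
Average = 39/8 = 4.88
= avg=4.88, min=4, max=8


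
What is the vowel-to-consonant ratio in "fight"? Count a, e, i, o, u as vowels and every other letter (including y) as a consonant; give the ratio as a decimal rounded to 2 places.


Word: "fight"
Vowels (a,e,i,o,u): 1
Consonants: 4
Ratio = 1/4
= 0.25


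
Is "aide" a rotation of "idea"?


Word: "idea", Candidate: "aide"
Method: check if candidate is substring of word+word
"ideaidea" contains "aide"? Yes
Is rotation = Yes


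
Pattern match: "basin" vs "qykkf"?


Pattern of "basin": [0, 1, 2, 3, 4]
Pattern of "qykkf": [0, 1, 2, 2, 3]
Patterns do not match
Same pattern = No


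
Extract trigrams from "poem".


Word: "poem" (length 4)
Number of trigrams = 4 - 3 + 1 = 2
  Position 0: "poe"
  Position 1: "oem"
Trigrams = "poe", "oem"


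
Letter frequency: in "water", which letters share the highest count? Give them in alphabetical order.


Word: "water"
Letter counts:
  'a': 1
  'e': 1
  'r': 1
  't': 1
  'w': 1
Maximum count = 1
Most frequent = 'a', 'e', 'r', 't', 'w' (1 time each)


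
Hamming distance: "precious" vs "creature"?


Comparing character by character (same length = 8):
  Pos 0: 'p' vs 'c' !=
  Pos 1: 'r' vs 'r' =
  Pos 2: 'e' vs 'e' =
  Pos 3: 'c' vs 'a' !=
  Pos 4: 'i' vs 't' !=
  Pos 5: 'o' vs 'u' !=
  Pos 6: 'u' vs 'r' !=
  Pos 7: 's' vs 'e' !=
Hamming distance = 6


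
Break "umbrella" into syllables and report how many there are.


Word: "umbrella"
Syllable breakdown: um / brel / la
Counting: 3 parts
= 3 syllables


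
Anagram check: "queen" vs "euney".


Word 1: "queen" → sorted: eenqu
Word 2: "euney" → sorted: eenuy
Same letters? eenqu != eenuy
Anagram = No


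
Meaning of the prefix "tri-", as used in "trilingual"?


Prefix: tri-
Example: trilingual = tri- + lingual
Meaning = three


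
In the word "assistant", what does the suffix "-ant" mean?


Suffix: -ant
Example: assistant (assist + -ant)
Meaning = one who / that which


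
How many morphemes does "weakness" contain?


Word: "weakness"
Morphemes: weak + -ness
Each morpheme carries meaning
= 2 morphemes


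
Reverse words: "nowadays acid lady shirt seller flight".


Original: "nowadays acid lady shirt seller flight"
Words (1..n): nowadays | acid | lady | shirt | seller | flight
Reversed (n..1): flight | seller | shirt | lady | acid | nowadays
Result = "flight seller shirt lady acid nowadays"


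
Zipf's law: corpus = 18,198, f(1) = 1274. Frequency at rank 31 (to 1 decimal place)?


Zipf's law: f(r) = f(1) / r
f(1) = 1274
f(31) = 1274 / 31
= 41.1 occurrences


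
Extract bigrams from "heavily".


Word: "heavily" (length 7)
Number of bigrams = 7 - 2 + 1 = 6
  Position 0: "he"
  Position 1: "ea"
  Position 2: "av"
  Position 3: "vi"
  Position 4: "il"
  Position 5: "ly"
Bigrams = "he", "ea", "av", "vi", "il", "ly"


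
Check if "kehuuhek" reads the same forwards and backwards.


Word: "kehuuhek"
Reversed: "kehuuhek"
Forward == Backward? kehuuhek == kehuuhek
Palindrome = Yes


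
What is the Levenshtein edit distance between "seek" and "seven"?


Word 1: "seek" (length 4)
Word 2: "seven" (length 5)
One optimal edit sequence (insert/delete/substitute each cost 1):
  1. keep 's'
  2. keep 'e'
  3. insert 'v'  (+1)
  4. keep 'e'
  5. substitute 'k' -> 'n'  (+1)
Total edit operations: 2
Edit distance = 2


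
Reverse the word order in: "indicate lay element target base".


Original: "indicate lay element target base"
Words (1..n): indicate | lay | element | target | base
Reversed (n..1): base | target | element | lay | indicate
Result = "base target element lay indicate"


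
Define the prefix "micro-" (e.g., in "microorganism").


Prefix: micro-
Example: microorganism = micro- + organism
Meaning = small


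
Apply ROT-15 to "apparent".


Word: "apparent"
Shift: 15
Each letter → (letter + shift) mod 26:
  'a' (0) + 15 = 15 → 'p'
  'p' (15) + 15 = 4 → 'e'
  'p' (15) + 15 = 4 → 'e'
  'a' (0) + 15 = 15 → 'p'
  'r' (17) + 15 = 6 → 'g'
  'e' (4) + 15 = 19 → 't'
  'n' (13) + 15 = 2 → 'c'
  't' (19) + 15 = 8 → 'i'
Result = "peepgtci"


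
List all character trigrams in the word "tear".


Word: "tear" (length 4)
Number of trigrams = 4 - 3 + 1 = 2
  Position 0: "tea"
  Position 1: "ear"
Trigrams = "tea", "ear"


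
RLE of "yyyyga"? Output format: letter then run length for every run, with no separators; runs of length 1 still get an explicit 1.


String: "yyyyga"
Scanning for consecutive runs:
  'y' x 4
  'g' x 1
  'a' x 1
RLE = "y4g1a1"


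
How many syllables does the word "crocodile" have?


Word: "crocodile"
Syllable breakdown: croc · o · dile
Counting: 3 parts
= 3 syllables


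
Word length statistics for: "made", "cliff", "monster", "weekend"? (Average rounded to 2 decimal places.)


Lengths: "made"=4, "cliff"=5, "monster"=7, "weekend"=7
Sum = 23, Count = 4
Average = 23/4 = 5.75
= avg=5.75, min=4, max=7


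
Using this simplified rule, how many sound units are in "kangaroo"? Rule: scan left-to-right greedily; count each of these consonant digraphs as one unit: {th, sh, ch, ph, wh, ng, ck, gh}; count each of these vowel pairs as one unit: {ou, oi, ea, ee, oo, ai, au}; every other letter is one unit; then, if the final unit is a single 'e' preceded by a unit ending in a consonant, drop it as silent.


Word: "kangaroo" (8 letters)
Left-to-right scan:
  (1) 'k' (letter)
  (2) 'a' (letter)
  (3) 'ng' (digraph)
  (4) 'a' (letter)
  (5) 'r' (letter)
  (6) 'oo' (vowel-pair)
Units from scan: 6
Sound units = 6 units


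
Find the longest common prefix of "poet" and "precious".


Word 1: "poet"
Word 2: "precious"
Comparing from start:
  Pos 0: 'p' == 'p'
  Pos 1: 'o' != 'r' (stop)
LCP = "p" (length 1)


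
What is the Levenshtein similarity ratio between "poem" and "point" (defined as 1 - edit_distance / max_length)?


Word 1: "poem" (length 4)
Word 2: "point" (length 5)
One optimal edit sequence:
  1. keep 'p'
  2. keep 'o'
  3. insert 'i'  (+1)
  4. substitute 'e' -> 'n'  (+1)
  5. substitute 'm' -> 't'  (+1)
Edit distance = 3
Max length = max(4, 5) = 5
Similarity = 1 - 3/5
= 0.4000


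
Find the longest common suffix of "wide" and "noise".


Word 1: "wide"
Word 2: "noise"
Comparing from end:
  Pos -1: 'e' == 'e'
  Pos -2: 'd' != 's' (stop)
LCS = "e" (length 1)


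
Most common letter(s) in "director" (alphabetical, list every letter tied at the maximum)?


Word: "director"
Letter counts:
  'c': 1
  'd': 1
  'e': 1
  'i': 1
  'o': 1
  'r': 2
  't': 1
Maximum count = 2
Most frequent = 'r' (2 times each)


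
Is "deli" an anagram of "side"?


Word 1: "side" → sorted: deis
Word 2: "deli" → sorted: deil
Same letters? deis != deil
Anagram = No


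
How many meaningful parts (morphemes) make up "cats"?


Word: "cats"
Morphemes: cat | -s
Each morpheme carries meaning
= 2 morphemes


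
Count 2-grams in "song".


Word: "song" (length 4)
Number of 2-grams = length - 2 + 1 = 4 - 2 + 1
= 3


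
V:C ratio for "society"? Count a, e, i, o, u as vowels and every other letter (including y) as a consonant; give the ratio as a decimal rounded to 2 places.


Word: "society"
Vowels (a,e,i,o,u): 3
Consonants: 4
Ratio = 3/4
= 0.75


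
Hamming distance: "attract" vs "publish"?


Comparing character by character (same length = 7):
  Pos 0: 'a' vs 'p' !=
  Pos 1: 't' vs 'u' !=
  Pos 2: 't' vs 'b' !=
  Pos 3: 'r' vs 'l' !=
  Pos 4: 'a' vs 'i' !=
  Pos 5: 'c' vs 's' !=
  Pos 6: 't' vs 'h' !=
Hamming distance = 7


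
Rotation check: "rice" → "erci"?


Word: "rice", Candidate: "erci"
Method: check if candidate is substring of word+word
"ricerice" contains "erci"? No
Is rotation = No


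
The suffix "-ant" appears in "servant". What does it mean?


Suffix: -ant
Example: servant = serve + -ant, with a spelling change
Meaning = one who / that which


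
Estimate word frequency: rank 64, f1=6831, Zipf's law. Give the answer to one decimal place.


Zipf's law: f(r) = f(1) / r
f(1) = 6831
f(64) = 6831 / 64
= 106.7 occurrences


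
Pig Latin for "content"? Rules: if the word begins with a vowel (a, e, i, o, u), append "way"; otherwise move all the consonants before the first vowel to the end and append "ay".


Word: "content"
Starts with consonant(s) → move to end, add 'ay'
Consonant cluster: "c"
Pig Latin = "ontentcay"


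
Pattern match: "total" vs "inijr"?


Pattern of "total": [0, 1, 0, 2, 3]
Pattern of "inijr": [0, 1, 0, 2, 3]
Patterns match
Same pattern = Yes


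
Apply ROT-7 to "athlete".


Word: "athlete"
Shift: 7
Each letter → (letter + shift) mod 26:
  'a' (0) + 7 = 7 → 'h'
  't' (19) + 7 = 0 → 'a'
  'h' (7) + 7 = 14 → 'o'
  'l' (11) + 7 = 18 → 's'
  'e' (4) + 7 = 11 → 'l'
  't' (19) + 7 = 0 → 'a'
  'e' (4) + 7 = 11 → 'l'
Result = "haoslal"


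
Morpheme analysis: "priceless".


Word: "priceless"
Morphemes: price / -less
Each morpheme carries meaning
= 2 morphemes


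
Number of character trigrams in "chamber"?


Word: "chamber" (length 7)
Number of 3-grams = length - 3 + 1 = 7 - 3 + 1
= 5


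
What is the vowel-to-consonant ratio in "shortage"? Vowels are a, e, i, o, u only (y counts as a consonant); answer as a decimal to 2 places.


Word: "shortage"
Vowels (a,e,i,o,u): 3
Consonants: 5
Ratio = 3/5
= 0.60


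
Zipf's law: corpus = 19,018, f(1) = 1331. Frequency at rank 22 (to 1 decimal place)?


Zipf's law: f(r) = f(1) / r
f(1) = 1331
f(22) = 1331 / 22
= 60.5 occurrences


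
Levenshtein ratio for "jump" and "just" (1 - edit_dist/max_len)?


Word 1: "jump" (length 4)
Word 2: "just" (length 4)
One optimal edit sequence:
  1. keep 'j'
  2. keep 'u'
  3. substitute 'm' -> 's'  (+1)
  4. substitute 'p' -> 't'  (+1)
Edit distance = 2
Max length = max(4, 4) = 4
Similarity = 1 - 2/4
= 0.5000


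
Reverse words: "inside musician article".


Original: "inside musician article"
Words (1..n): inside | musician | article
Reversed (n..1): article | musician | inside
Result = "article musician inside"


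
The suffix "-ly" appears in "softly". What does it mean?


Suffix: -ly
Example: softly = soft + -ly
Meaning = in a manner


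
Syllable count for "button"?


Word: "button"
Syllable breakdown: but / ton
Counting: 2 parts
= 2 syllables


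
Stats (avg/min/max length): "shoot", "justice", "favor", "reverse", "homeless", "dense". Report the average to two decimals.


Lengths: "shoot"=5, "justice"=7, "favor"=5, "reverse"=7, "homeless"=8, "dense"=5
Sum = 37, Count = 6
Average = 37/6 = 6.17
= avg=6.17, min=5, max=8


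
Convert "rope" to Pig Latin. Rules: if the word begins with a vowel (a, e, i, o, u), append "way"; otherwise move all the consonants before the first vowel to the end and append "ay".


Word: "rope"
Starts with consonant(s) → move to end, add 'ay'
Consonant cluster: "r"
Pig Latin = "operay"


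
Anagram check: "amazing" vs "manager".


Word 1: "amazing" → sorted: aagimnz
Word 2: "manager" → sorted: aaegmnr
Same letters? aagimnz != aaegmnr
Anagram = No
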